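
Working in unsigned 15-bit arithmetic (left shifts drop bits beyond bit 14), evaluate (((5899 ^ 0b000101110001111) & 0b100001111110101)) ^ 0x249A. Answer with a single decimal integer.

5899 = 001011100001011
0b000101110001111 = 000101110001111
→ ^ → 001110010000100 = 7300
0b100001111110101 = 100001111110101
→ & → 000000010000100 = 132
0x249A = 010010010011010
→ ^ → 010010000011110 = 9246

9246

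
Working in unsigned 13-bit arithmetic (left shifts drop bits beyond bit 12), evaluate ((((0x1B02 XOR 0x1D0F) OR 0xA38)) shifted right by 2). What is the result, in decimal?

0x1B02 = 1101100000010
0x1D0F = 1110100001111
→ XOR → 0011000001101 = 1549
0xA38 = 0101000111000
→ OR → 0111000111101 = 3645
→ shifted right by 2 → 0001110001111 = 911

911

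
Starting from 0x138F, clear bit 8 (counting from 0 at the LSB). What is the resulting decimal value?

4751

x = 1001110001111
bit 8 is currently 1; clear it via x & ~(1 << 8) = x & ~256
→ 1001010001111 = 4751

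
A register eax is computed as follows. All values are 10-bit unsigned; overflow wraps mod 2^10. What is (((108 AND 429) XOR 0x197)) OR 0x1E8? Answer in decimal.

507

108 = 0001101100
429 = 0110101101
→ AND → 0000101100 = 44
0x197 = 0110010111
→ XOR → 0110111011 = 443
0x1E8 = 0111101000
→ OR → 0111111011 = 507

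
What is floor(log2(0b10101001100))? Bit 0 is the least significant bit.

0b10101001100 = 10101001100
The topmost 1 is at position 10 (since 2^10 = 1024 ≤ 1356 < 2048).

10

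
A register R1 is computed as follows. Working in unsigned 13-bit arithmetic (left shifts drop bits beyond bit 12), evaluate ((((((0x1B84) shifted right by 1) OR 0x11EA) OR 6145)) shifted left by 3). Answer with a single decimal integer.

3928

0x1B84 = 1101110000100
→ shifted right by 1 → 0110111000010 = 3522
0x11EA = 1000111101010
→ OR → 1110111101010 = 7658
6145 = 1100000000001
→ OR → 1110111101011 = 7659
→ shifted left by 3 (mod 2^13) → 0111101011000 = 3928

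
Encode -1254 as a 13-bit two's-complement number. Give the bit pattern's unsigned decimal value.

1254 in 13 bits: 0010011100110
Invert: 1101100011001
Add 1:  1101100011010 = 6938
(Check: 2^13 - 1254 = 8192 - 1254 = 6938.)

6938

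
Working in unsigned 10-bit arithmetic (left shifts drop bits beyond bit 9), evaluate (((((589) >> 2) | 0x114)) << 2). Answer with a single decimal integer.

604

589 = 1001001101
→ >> 2 → 0010010011 = 147
0x114 = 0100010100
→ | → 0110010111 = 407
→ << 2 (mod 2^10) → 1001011100 = 604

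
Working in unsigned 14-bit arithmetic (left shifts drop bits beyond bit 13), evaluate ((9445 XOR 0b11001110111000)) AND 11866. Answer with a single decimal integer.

9445 = 10010011100101
0b11001110111000 = 11001110111000
→ XOR → 01011101011101 = 5981
11866 = 10111001011010
→ AND → 00011001011000 = 1624

1624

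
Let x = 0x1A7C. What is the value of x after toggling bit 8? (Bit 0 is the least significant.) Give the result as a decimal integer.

7036

x = 01101001111100
bit 8 is currently 0; toggle it via x ^ (1 << 8) = x ^ 256
→ 01101101111100 = 7036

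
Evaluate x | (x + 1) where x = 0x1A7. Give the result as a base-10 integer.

431

x = 110100111 = 423
x + 1 = 110101000
OR    = 110101111 = 431
(x | (x + 1) sets the lowest cleared bit.)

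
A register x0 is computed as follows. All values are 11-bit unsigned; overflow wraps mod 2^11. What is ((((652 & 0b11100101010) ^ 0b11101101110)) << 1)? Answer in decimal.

652 = 01010001100
0b11100101010 = 11100101010
→ & → 01000001000 = 520
0b11101101110 = 11101101110
→ ^ → 10101100110 = 1382
→ << 1 (mod 2^11) → 01011001100 = 716

716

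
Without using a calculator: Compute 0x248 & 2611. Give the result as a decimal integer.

512

0x248 = 001001001000
2611 = 101000110011
AND → 001000000000 = 512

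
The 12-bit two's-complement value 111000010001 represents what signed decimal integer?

pattern = 111000010001 (MSB is 1 ⇒ negative)
Invert: 000111101110, add 1 → 000111101111 = 495, so the value is -495.
(Equivalently: 3601 - 2^12 = 3601 - 4096 = -495.)

-495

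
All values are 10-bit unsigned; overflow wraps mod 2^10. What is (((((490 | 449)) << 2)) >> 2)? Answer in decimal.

490 = 0111101010
449 = 0111000001
→ | → 0111101011 = 491
→ << 2 (mod 2^10) → 1110101100 = 940
→ >> 2 → 0011101011 = 235

235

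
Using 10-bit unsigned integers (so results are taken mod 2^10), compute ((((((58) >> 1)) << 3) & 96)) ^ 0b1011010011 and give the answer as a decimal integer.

691

58 = 0000111010
→ >> 1 → 0000011101 = 29
→ << 3 (mod 2^10) → 0011101000 = 232
96 = 0001100000
→ & → 0001100000 = 96
0b1011010011 = 1011010011
→ ^ → 1010110011 = 691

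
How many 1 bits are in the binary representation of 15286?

15286 = 11101110110110
Count the 1s: 1 + 1 + 1 + 1 + 1 + 1 + 1 + 1 + 1 + 1 = 10

10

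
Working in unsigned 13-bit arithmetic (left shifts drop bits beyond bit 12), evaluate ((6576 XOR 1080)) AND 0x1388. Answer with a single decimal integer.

6576 = 1100110110000
1080 = 0010000111000
→ XOR → 1110110001000 = 7560
0x1388 = 1001110001000
→ AND → 1000110001000 = 4488

4488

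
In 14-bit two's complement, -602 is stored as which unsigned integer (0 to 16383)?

602 in 14 bits: 00001001011010
Invert: 11110110100101
Add 1:  11110110100110 = 15782
(Check: 2^14 - 602 = 16384 - 602 = 15782.)

15782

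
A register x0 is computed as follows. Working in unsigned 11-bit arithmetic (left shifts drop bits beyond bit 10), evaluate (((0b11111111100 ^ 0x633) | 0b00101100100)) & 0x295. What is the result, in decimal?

0b11111111100 = 11111111100
0x633 = 11000110011
→ ^ → 00111001111 = 463
0b00101100100 = 00101100100
→ | → 00111101111 = 495
0x295 = 01010010101
→ & → 00010000101 = 133

133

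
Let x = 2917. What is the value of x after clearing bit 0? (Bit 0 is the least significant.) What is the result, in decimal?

x = 101101100101
bit 0 is currently 1; clear it via x & ~(1 << 0) = x & ~1
→ 101101100100 = 2916

2916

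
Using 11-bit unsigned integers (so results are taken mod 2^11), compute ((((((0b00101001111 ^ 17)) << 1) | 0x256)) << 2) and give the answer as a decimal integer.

1016

0b00101001111 = 00101001111
17 = 00000010001
→ ^ → 00101011110 = 350
→ << 1 (mod 2^11) → 01010111100 = 700
0x256 = 01001010110
→ | → 01011111110 = 766
→ << 2 (mod 2^11) → 01111111000 = 1016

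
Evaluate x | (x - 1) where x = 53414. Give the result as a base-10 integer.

53415

x = 1101000010100110 = 53414
x - 1 = 1101000010100101
OR    = 1101000010100111 = 53415
(x | (x - 1) sets all bits below the lowest set bit.)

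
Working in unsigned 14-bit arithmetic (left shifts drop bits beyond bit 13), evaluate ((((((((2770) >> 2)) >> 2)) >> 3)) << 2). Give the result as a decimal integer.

84

2770 = 00101011010010
→ >> 2 → 00001010110100 = 692
→ >> 2 → 00000010101101 = 173
→ >> 3 → 00000000010101 = 21
→ << 2 (mod 2^14) → 00000001010100 = 84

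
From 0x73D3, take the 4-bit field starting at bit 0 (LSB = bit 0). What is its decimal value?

3

v = 0111001111010011
Shift right by 0: 0111001111010011
Mask low 4 bits: 0011 = 3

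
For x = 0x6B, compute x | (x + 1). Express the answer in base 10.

x = 1101011 = 107
x + 1 = 1101100
OR    = 1101111 = 111
(x | (x + 1) sets the lowest cleared bit.)

111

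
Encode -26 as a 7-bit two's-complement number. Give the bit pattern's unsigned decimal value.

26 in 7 bits: 0011010
Invert: 1100101
Add 1:  1100110 = 102
(Check: 2^7 - 26 = 128 - 26 = 102.)

102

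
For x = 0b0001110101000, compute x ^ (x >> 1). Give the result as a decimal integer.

636

x = 1110101000 = 936
x>>1 = 0111010100
XOR  = 1001111100 = 636
(x ^ (x >> 1) gives the standard binary-reflected Gray code of x.)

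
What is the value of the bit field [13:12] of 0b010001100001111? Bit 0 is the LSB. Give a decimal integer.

2

v = 010001100001111
Shift right by 12: 010
Mask low 2 bits: 10 = 2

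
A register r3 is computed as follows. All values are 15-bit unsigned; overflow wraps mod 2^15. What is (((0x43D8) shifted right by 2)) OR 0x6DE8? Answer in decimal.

32254

0x43D8 = 100001111011000
→ shifted right by 2 → 001000011110110 = 4342
0x6DE8 = 110110111101000
→ OR → 111110111111110 = 32254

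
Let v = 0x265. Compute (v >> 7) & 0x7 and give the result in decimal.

4

v = 1001100101
Shift right by 7: 100
Mask low 3 bits: 100 = 4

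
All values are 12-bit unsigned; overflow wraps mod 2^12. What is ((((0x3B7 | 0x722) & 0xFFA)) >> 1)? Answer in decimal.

985

0x3B7 = 001110110111
0x722 = 011100100010
→ | → 011110110111 = 1975
0xFFA = 111111111010
→ & → 011110110010 = 1970
→ >> 1 → 001111011001 = 985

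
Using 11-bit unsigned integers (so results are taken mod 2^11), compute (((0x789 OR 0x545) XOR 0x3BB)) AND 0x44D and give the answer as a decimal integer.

1092

0x789 = 11110001001
0x545 = 10101000101
→ OR → 11111001101 = 1997
0x3BB = 01110111011
→ XOR → 10001110110 = 1142
0x44D = 10001001101
→ AND → 10001000100 = 1092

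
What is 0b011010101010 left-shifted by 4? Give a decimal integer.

x = 000011010101010
shift left by 4 → 110101010100000 = 27296
(equivalently, 1706 × 2^4 = 1706 × 16)

27296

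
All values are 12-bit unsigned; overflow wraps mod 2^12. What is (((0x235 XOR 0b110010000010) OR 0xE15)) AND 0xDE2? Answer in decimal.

0x235 = 001000110101
0b110010000010 = 110010000010
→ XOR → 111010110111 = 3767
0xE15 = 111000010101
→ OR → 111010110111 = 3767
0xDE2 = 110111100010
→ AND → 110010100010 = 3234

3234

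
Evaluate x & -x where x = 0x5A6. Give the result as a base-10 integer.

x = 10110100110 = 1446
-x (two's complement) = …01001011010
AND   = 00000000010 = 2
(x & -x isolates the lowest set bit of x.)

2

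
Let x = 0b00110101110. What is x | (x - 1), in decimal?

431

x = 110101110 = 430
x - 1 = 110101101
OR    = 110101111 = 431
(x | (x - 1) sets all bits below the lowest set bit.)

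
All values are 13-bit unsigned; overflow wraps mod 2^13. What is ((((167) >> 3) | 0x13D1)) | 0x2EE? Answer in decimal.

5119

167 = 0000010100111
→ >> 3 → 0000000010100 = 20
0x13D1 = 1001111010001
→ | → 1001111010101 = 5077
0x2EE = 0001011101110
→ | → 1001111111111 = 5119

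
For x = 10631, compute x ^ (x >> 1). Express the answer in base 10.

x = 10100110000111 = 10631
x>>1 = 01010011000011
XOR  = 11110101000100 = 15684
(x ^ (x >> 1) gives the standard binary-reflected Gray code of x.)

15684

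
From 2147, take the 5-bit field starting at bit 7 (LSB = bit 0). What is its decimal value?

v = 0100001100011
Shift right by 7: 010000
Mask low 5 bits: 10000 = 16

16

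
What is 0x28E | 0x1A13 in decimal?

0x28E = 0001010001110
0x1A13 = 1101000010011
 OR → 1101010011111 = 6815

6815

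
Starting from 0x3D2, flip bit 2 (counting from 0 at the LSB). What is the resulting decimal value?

x = 001111010010
bit 2 is currently 0; toggle it via x ^ (1 << 2) = x ^ 4
→ 001111010110 = 982

982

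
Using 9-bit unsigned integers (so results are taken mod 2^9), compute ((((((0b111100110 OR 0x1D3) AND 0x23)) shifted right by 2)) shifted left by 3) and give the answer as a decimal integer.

64

0b111100110 = 111100110
0x1D3 = 111010011
→ OR → 111110111 = 503
0x23 = 000100011
→ AND → 000100011 = 35
→ shifted right by 2 → 000001000 = 8
→ shifted left by 3 (mod 2^9) → 001000000 = 64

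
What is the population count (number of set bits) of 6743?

6743 = 1101001010111
Count the 1s: 1 + 1 + 1 + 1 + 1 + 1 + 1 + 1 = 8

8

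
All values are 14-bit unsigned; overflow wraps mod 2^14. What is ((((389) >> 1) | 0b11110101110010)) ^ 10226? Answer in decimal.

389 = 00000110000101
→ >> 1 → 00000011000010 = 194
0b11110101110010 = 11110101110010
→ | → 11110111110010 = 15858
10226 = 10011111110010
→ ^ → 01101000000000 = 6656

6656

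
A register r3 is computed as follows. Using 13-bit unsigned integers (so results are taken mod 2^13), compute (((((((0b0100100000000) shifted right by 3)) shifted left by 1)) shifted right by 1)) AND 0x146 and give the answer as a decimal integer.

0b0100100000000 = 0100100000000
→ shifted right by 3 → 0000100100000 = 288
→ shifted left by 1 (mod 2^13) → 0001001000000 = 576
→ shifted right by 1 → 0000100100000 = 288
0x146 = 0000101000110
→ AND → 0000100000000 = 256

256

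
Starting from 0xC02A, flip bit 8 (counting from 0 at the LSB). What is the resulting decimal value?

49450

x = 1100000000101010
bit 8 is currently 0; toggle it via x ^ (1 << 8) = x ^ 256
→ 1100000100101010 = 49450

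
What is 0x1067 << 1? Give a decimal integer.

0x1067 = 01000001100111
shift left by 1 → 10000011001110 = 8398
(equivalently, 4199 × 2^1 = 4199 × 2)

8398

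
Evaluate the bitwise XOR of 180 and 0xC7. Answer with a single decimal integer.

115

180 = 10110100
0xC7 = 11000111
XOR → 01110011 = 115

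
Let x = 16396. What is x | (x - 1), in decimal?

16399

x = 100000000001100 = 16396
x - 1 = 100000000001011
OR    = 100000000001111 = 16399
(x | (x - 1) sets all bits below the lowest set bit.)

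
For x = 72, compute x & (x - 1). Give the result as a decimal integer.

64

x = 1001000 = 72
x - 1 = 1000111
AND   = 1000000 = 64
(x & (x - 1) clears the lowest set bit of x.)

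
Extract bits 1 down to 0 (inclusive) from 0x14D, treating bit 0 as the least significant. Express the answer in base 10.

1

v = 0101001101
Shift right by 0: 0101001101
Mask low 2 bits: 01 = 1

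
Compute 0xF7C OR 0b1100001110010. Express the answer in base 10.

8062

0xF7C = 0111101111100
b = 1100001110010
 OR → 1111101111110 = 8062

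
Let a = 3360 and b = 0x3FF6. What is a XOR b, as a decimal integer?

3360 = 00110100100000
0x3FF6 = 11111111110110
XOR → 11001011010110 = 13014

13014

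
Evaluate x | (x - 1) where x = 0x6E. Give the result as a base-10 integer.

111

x = 1101110 = 110
x - 1 = 1101101
OR    = 1101111 = 111
(x | (x - 1) sets all bits below the lowest set bit.)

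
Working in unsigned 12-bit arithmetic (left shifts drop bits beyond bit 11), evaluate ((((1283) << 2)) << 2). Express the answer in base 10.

1283 = 010100000011
→ << 2 (mod 2^12) → 010000001100 = 1036
→ << 2 (mod 2^12) → 000000110000 = 48

48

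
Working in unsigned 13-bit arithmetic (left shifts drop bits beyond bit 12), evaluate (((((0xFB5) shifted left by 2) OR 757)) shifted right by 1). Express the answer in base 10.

3962

0xFB5 = 0111110110101
→ shifted left by 2 (mod 2^13) → 1111011010100 = 7892
757 = 0001011110101
→ OR → 1111011110101 = 7925
→ shifted right by 1 → 0111101111010 = 3962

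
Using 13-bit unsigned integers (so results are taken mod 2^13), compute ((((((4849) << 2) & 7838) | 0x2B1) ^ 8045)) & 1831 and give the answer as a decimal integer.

1280

4849 = 1001011110001
→ << 2 (mod 2^13) → 0101111000100 = 3012
7838 = 1111010011110
→ & → 0101010000100 = 2692
0x2B1 = 0001010110001
→ | → 0101010110101 = 2741
8045 = 1111101101101
→ ^ → 1010111011000 = 5592
1831 = 0011100100111
→ & → 0010100000000 = 1280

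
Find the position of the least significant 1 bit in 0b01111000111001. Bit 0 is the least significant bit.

0

0b01111000111001 = 1111000111001
Trailing zeros: 0, so the lowest set bit is bit 0 (value 1).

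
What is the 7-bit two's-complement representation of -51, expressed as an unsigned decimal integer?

77

51 in 7 bits: 0110011
Invert: 1001100
Add 1:  1001101 = 77
(Check: 2^7 - 51 = 128 - 51 = 77.)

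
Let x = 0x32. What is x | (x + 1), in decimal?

x = 110010 = 50
x + 1 = 110011
OR    = 110011 = 51
(x | (x + 1) sets the lowest cleared bit.)

51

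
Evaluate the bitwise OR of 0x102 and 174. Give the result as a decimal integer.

0x102 = 100000010
174 = 010101110
 OR → 110101110 = 430

430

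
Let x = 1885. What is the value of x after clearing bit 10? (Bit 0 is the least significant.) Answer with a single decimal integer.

861

x = 11101011101
bit 10 is currently 1; clear it via x & ~(1 << 10) = x & ~1024
→ 01101011101 = 861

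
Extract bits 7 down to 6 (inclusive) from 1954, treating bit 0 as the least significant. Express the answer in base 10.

2

v = 11110100010
Shift right by 6: 11110
Mask low 2 bits: 10 = 2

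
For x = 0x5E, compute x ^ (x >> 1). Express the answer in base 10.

113

x = 1011110 = 94
x>>1 = 0101111
XOR  = 1110001 = 113
(x ^ (x >> 1) gives the standard binary-reflected Gray code of x.)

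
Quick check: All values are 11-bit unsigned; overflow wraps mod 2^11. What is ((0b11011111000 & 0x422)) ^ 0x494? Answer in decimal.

180

0b11011111000 = 11011111000
0x422 = 10000100010
→ & → 10000100000 = 1056
0x494 = 10010010100
→ ^ → 00010110100 = 180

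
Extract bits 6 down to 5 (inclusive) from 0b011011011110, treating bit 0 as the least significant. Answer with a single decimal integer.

2

v = 011011011110
Shift right by 5: 0110110
Mask low 2 bits: 10 = 2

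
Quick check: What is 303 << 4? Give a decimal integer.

4848

303 = 0000100101111
shift left by 4 → 1001011110000 = 4848
(equivalently, 303 × 2^4 = 303 × 16)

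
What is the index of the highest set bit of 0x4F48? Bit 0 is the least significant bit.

14

0x4F48 = 100111101001000
The topmost 1 is at position 14 (since 2^14 = 16384 ≤ 20296 < 32768).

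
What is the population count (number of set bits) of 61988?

61988 = 1111001000100100
Count the 1s: 1 + 1 + 1 + 1 + 1 + 1 + 1 = 7

7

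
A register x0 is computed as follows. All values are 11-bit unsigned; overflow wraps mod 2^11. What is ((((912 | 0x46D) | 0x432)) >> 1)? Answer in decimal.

912 = 01110010000
0x46D = 10001101101
→ | → 11111111101 = 2045
0x432 = 10000110010
→ | → 11111111111 = 2047
→ >> 1 → 01111111111 = 1023

1023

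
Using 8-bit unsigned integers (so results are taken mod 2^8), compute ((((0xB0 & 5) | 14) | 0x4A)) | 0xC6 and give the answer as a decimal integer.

0xB0 = 10110000
5 = 00000101
→ & → 00000000 = 0
14 = 00001110
→ | → 00001110 = 14
0x4A = 01001010
→ | → 01001110 = 78
0xC6 = 11000110
→ | → 11001110 = 206

206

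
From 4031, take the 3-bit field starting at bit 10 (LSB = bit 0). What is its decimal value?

3

v = 0111110111111
Shift right by 10: 011
Mask low 3 bits: 011 = 3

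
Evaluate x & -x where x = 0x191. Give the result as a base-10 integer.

1

x = 110010001 = 401
-x (two's complement) = …001101111
AND   = 000000001 = 1
(x & -x isolates the lowest set bit of x.)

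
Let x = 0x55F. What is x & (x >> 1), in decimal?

15

x = 10101011111 = 1375
x>>1 = 01010101111
AND  = 00000001111 = 15
(x & (x >> 1) has a 1 wherever x has two consecutive 1 bits.)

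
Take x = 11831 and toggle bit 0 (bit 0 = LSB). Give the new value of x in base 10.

x = 10111000110111
bit 0 is currently 1; toggle it via x ^ (1 << 0) = x ^ 1
→ 10111000110110 = 11830

11830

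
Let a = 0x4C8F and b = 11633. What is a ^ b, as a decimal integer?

25086

0x4C8F = 100110010001111
11633 = 010110101110001
XOR → 110000111111110 = 25086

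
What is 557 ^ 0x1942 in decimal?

557 = 0001000101101
0x1942 = 1100101000010
XOR → 1101101101111 = 7023

7023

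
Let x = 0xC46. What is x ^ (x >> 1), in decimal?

2661

x = 110001000110 = 3142
x>>1 = 011000100011
XOR  = 101001100101 = 2661
(x ^ (x >> 1) gives the standard binary-reflected Gray code of x.)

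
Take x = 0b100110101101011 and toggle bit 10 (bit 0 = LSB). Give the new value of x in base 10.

x = 100110101101011
bit 10 is currently 1; toggle it via x ^ (1 << 10) = x ^ 1024
→ 100100101101011 = 18795

18795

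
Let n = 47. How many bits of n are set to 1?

47 = 101111
Count the 1s: 1 + 1 + 1 + 1 + 1 = 5

5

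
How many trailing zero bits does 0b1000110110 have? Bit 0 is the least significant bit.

0b1000110110 = 1000110110
Trailing zeros: 1, so the lowest set bit is bit 1 (value 2).

1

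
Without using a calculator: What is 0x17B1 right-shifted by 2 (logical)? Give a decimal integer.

0x17B1 = 1011110110001
shift right by 2 → 0010111101100 = 1516
(equivalently, floor(6065 / 4))

1516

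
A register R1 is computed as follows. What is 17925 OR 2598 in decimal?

20007

17925 = 100011000000101
2598 = 000101000100110
 OR → 100111000100111 = 20007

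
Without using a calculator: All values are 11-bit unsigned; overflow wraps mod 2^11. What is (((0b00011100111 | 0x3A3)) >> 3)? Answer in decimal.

124

0b00011100111 = 00011100111
0x3A3 = 01110100011
→ | → 01111100111 = 999
→ >> 3 → 00001111100 = 124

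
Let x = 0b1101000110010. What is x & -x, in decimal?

2

x = 1101000110010 = 6706
-x (two's complement) = …0010111001110
AND   = 0000000000010 = 2
(x & -x isolates the lowest set bit of x.)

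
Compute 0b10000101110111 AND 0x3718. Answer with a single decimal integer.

8464

a = 10000101110111
0x3718 = 11011100011000
AND → 10000100010000 = 8464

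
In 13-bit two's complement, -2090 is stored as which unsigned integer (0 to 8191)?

2090 in 13 bits: 0100000101010
Invert: 1011111010101
Add 1:  1011111010110 = 6102
(Check: 2^13 - 2090 = 8192 - 2090 = 6102.)

6102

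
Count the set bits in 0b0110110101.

n = 110110101
Count the 1s: 1 + 1 + 1 + 1 + 1 + 1 = 6

6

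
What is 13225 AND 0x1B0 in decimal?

13225 = 11001110101001
0x1B0 = 00000110110000
AND → 00000110100000 = 416

416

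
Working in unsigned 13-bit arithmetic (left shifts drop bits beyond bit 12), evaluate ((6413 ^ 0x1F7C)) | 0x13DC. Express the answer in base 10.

6413 = 1100100001101
0x1F7C = 1111101111100
→ ^ → 0011001110001 = 1649
0x13DC = 1001111011100
→ | → 1011111111101 = 6141

6141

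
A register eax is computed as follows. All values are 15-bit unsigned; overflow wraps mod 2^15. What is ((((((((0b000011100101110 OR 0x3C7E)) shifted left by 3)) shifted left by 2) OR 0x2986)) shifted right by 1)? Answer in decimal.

14307

0b000011100101110 = 000011100101110
0x3C7E = 011110001111110
→ OR → 011111101111110 = 16254
→ shifted left by 3 (mod 2^15) → 111101111110000 = 31728
→ shifted left by 2 (mod 2^15) → 110111111000000 = 28608
0x2986 = 010100110000110
→ OR → 110111111000110 = 28614
→ shifted right by 1 → 011011111100011 = 14307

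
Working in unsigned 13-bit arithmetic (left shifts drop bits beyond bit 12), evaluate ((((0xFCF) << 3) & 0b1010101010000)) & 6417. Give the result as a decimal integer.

0xFCF = 0111111001111
→ << 3 (mod 2^13) → 1111001111000 = 7800
0b1010101010000 = 1010101010000
→ & → 1010001010000 = 5200
6417 = 1100100010001
→ & → 1000000010000 = 4112

4112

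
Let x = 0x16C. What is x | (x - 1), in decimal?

367

x = 101101100 = 364
x - 1 = 101101011
OR    = 101101111 = 367
(x | (x - 1) sets all bits below the lowest set bit.)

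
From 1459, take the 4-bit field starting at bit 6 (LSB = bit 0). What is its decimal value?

v = 10110110011
Shift right by 6: 10110
Mask low 4 bits: 0110 = 6

6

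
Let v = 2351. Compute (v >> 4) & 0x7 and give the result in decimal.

v = 100100101111
Shift right by 4: 10010010
Mask low 3 bits: 010 = 2

2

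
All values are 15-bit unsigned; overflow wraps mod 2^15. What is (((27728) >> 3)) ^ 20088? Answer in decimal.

27728 = 110110001010000
→ >> 3 → 000110110001010 = 3466
20088 = 100111001111000
→ ^ → 100001111110010 = 17394

17394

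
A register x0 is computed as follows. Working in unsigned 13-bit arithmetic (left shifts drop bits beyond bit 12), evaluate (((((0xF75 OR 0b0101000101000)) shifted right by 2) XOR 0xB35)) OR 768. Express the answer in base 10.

3050

0xF75 = 0111101110101
0b0101000101000 = 0101000101000
→ OR → 0111101111101 = 3965
→ shifted right by 2 → 0001111011111 = 991
0xB35 = 0101100110101
→ XOR → 0100011101010 = 2282
768 = 0001100000000
→ OR → 0101111101010 = 3050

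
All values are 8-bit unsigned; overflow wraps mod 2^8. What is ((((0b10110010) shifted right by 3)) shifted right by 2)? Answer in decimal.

5

0b10110010 = 10110010
→ shifted right by 3 → 00010110 = 22
→ shifted right by 2 → 00000101 = 5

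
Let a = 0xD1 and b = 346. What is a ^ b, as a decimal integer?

395

0xD1 = 011010001
346 = 101011010
XOR → 110001011 = 395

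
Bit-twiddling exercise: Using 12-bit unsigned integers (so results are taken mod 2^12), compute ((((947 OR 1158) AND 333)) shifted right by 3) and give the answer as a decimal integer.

947 = 001110110011
1158 = 010010000110
→ OR → 011110110111 = 1975
333 = 000101001101
→ AND → 000100000101 = 261
→ shifted right by 3 → 000000100000 = 32

32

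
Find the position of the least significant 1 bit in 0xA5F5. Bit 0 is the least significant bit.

0

0xA5F5 = 1010010111110101
Trailing zeros: 0, so the lowest set bit is bit 0 (value 1).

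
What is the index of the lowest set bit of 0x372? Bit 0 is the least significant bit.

1

0x372 = 1101110010
Trailing zeros: 1, so the lowest set bit is bit 1 (value 2).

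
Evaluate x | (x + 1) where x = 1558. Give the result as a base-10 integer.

x = 11000010110 = 1558
x + 1 = 11000010111
OR    = 11000010111 = 1559
(x | (x + 1) sets the lowest cleared bit.)

1559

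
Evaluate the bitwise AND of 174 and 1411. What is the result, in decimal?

130

174 = 00010101110
1411 = 10110000011
AND → 00010000010 = 130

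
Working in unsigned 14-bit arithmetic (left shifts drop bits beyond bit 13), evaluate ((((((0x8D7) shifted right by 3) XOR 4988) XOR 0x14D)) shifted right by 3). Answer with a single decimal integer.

613

0x8D7 = 00100011010111
→ shifted right by 3 → 00000100011010 = 282
4988 = 01001101111100
→ XOR → 01001001100110 = 4710
0x14D = 00000101001101
→ XOR → 01001100101011 = 4907
→ shifted right by 3 → 00001001100101 = 613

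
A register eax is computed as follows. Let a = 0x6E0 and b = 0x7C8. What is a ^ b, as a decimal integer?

296

0x6E0 = 11011100000
0x7C8 = 11111001000
XOR → 00100101000 = 296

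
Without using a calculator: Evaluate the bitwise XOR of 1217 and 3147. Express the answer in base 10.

2186

1217 = 010011000001
3147 = 110001001011
XOR → 100010001010 = 2186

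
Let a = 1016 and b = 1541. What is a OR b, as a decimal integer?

1016 = 01111111000
1541 = 11000000101
 OR → 11111111101 = 2045

2045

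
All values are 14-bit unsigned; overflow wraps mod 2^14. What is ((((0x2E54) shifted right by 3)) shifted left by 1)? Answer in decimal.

2964

0x2E54 = 10111001010100
→ shifted right by 3 → 00010111001010 = 1482
→ shifted left by 1 (mod 2^14) → 00101110010100 = 2964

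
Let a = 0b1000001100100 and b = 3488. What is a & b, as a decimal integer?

a = 1000001100100
3488 = 0110110100000
AND → 0000000100000 = 32

32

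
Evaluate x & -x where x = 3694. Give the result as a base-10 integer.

2

x = 111001101110 = 3694
-x (two's complement) = …000110010010
AND   = 000000000010 = 2
(x & -x isolates the lowest set bit of x.)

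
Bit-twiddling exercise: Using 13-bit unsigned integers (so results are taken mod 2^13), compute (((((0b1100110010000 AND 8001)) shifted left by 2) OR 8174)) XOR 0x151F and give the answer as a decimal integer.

0b1100110010000 = 1100110010000
8001 = 1111101000001
→ AND → 1100100000000 = 6400
→ shifted left by 2 (mod 2^13) → 0010000000000 = 1024
8174 = 1111111101110
→ OR → 1111111101110 = 8174
0x151F = 1010100011111
→ XOR → 0101011110001 = 2801

2801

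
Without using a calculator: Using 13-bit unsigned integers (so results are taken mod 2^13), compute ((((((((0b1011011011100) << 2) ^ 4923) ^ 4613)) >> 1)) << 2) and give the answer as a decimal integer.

5276

0b1011011011100 = 1011011011100
→ << 2 (mod 2^13) → 1101101110000 = 7024
4923 = 1001100111011
→ ^ → 0100001001011 = 2123
4613 = 1001000000101
→ ^ → 1101001001110 = 6734
→ >> 1 → 0110100100111 = 3367
→ << 2 (mod 2^13) → 1010010011100 = 5276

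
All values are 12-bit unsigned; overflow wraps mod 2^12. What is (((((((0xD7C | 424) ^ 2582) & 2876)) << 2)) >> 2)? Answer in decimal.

0xD7C = 110101111100
424 = 000110101000
→ | → 110111111100 = 3580
2582 = 101000010110
→ ^ → 011111101010 = 2026
2876 = 101100111100
→ & → 001100101000 = 808
→ << 2 (mod 2^12) → 110010100000 = 3232
→ >> 2 → 001100101000 = 808

808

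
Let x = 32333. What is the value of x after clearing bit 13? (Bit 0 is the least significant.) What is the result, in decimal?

24141

x = 111111001001101
bit 13 is currently 1; clear it via x & ~(1 << 13) = x & ~8192
→ 101111001001101 = 24141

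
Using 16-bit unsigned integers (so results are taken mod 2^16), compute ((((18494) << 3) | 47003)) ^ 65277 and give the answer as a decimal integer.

2310

18494 = 0100100000111110
→ << 3 (mod 2^16) → 0100000111110000 = 16880
47003 = 1011011110011011
→ | → 1111011111111011 = 63483
65277 = 1111111011111101
→ ^ → 0000100100000110 = 2310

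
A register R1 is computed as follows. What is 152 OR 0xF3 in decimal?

251

152 = 10011000
0xF3 = 11110011
 OR → 11111011 = 251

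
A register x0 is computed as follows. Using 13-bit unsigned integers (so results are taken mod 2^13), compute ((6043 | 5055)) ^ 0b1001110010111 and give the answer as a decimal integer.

1064

6043 = 1011110011011
5055 = 1001110111111
→ | → 1011110111111 = 6079
0b1001110010111 = 1001110010111
→ ^ → 0010000101000 = 1064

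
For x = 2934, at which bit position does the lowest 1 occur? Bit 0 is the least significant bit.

1

2934 = 101101110110
Trailing zeros: 1, so the lowest set bit is bit 1 (value 2).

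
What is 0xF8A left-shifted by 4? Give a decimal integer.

63648

0xF8A = 0000111110001010
shift left by 4 → 1111100010100000 = 63648
(equivalently, 3978 × 2^4 = 3978 × 16)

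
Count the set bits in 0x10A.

0x10A = 100001010
Count the 1s: 1 + 1 + 1 = 3

3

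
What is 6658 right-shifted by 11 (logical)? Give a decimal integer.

3

6658 = 1101000000010
shift right by 11 → 0000000000011 = 3
(equivalently, floor(6658 / 2048))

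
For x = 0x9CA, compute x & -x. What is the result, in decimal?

2

x = 100111001010 = 2506
-x (two's complement) = …011000110110
AND   = 000000000010 = 2
(x & -x isolates the lowest set bit of x.)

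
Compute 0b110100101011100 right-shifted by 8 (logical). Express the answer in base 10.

105

x = 110100101011100
shift right by 8 → 000000001101001 = 105
(equivalently, floor(26972 / 256))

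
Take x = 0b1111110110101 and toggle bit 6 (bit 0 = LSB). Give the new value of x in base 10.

8181

x = 1111110110101
bit 6 is currently 0; toggle it via x ^ (1 << 6) = x ^ 64
→ 1111111110101 = 8181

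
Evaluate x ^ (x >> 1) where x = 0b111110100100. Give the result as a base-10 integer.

2166

x = 111110100100 = 4004
x>>1 = 011111010010
XOR  = 100001110110 = 2166
(x ^ (x >> 1) gives the standard binary-reflected Gray code of x.)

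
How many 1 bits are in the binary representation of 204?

4

204 = 11001100
Count the 1s: 1 + 1 + 1 + 1 = 4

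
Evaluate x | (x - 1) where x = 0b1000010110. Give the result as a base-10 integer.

535

x = 1000010110 = 534
x - 1 = 1000010101
OR    = 1000010111 = 535
(x | (x - 1) sets all bits below the lowest set bit.)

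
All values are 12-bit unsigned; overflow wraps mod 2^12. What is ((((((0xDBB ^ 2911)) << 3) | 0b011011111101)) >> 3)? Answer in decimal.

0xDBB = 110110111011
2911 = 101101011111
→ ^ → 011011100100 = 1764
→ << 3 (mod 2^12) → 011100100000 = 1824
0b011011111101 = 011011111101
→ | → 011111111101 = 2045
→ >> 3 → 000011111111 = 255

255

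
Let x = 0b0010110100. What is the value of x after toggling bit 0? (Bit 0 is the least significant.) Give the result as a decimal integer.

181

x = 0010110100
bit 0 is currently 0; toggle it via x ^ (1 << 0) = x ^ 1
→ 0010110101 = 181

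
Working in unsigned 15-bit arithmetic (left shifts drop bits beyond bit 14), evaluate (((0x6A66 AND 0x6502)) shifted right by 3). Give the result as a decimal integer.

0x6A66 = 110101001100110
0x6502 = 110010100000010
→ AND → 110000000000010 = 24578
→ shifted right by 3 → 000110000000000 = 3072

3072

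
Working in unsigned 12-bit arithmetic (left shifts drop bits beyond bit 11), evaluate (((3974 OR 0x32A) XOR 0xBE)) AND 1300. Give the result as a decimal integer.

3974 = 111110000110
0x32A = 001100101010
→ OR → 111110101110 = 4014
0xBE = 000010111110
→ XOR → 111100010000 = 3856
1300 = 010100010100
→ AND → 010100010000 = 1296

1296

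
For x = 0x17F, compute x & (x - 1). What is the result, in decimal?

x = 101111111 = 383
x - 1 = 101111110
AND   = 101111110 = 382
(x & (x - 1) clears the lowest set bit of x.)

382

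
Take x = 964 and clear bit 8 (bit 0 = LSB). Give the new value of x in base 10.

708

x = 1111000100
bit 8 is currently 1; clear it via x & ~(1 << 8) = x & ~256
→ 1011000100 = 708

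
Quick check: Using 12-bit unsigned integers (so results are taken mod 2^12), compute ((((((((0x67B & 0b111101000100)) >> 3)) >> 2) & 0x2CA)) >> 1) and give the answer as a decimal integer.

1

0x67B = 011001111011
0b111101000100 = 111101000100
→ & → 011001000000 = 1600
→ >> 3 → 000011001000 = 200
→ >> 2 → 000000110010 = 50
0x2CA = 001011001010
→ & → 000000000010 = 2
→ >> 1 → 000000000001 = 1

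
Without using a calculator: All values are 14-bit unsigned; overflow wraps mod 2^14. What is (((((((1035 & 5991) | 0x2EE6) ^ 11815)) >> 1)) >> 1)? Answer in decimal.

48

1035 = 00010000001011
5991 = 01011101100111
→ & → 00010000000011 = 1027
0x2EE6 = 10111011100110
→ | → 10111011100111 = 12007
11815 = 10111000100111
→ ^ → 00000011000000 = 192
→ >> 1 → 00000001100000 = 96
→ >> 1 → 00000000110000 = 48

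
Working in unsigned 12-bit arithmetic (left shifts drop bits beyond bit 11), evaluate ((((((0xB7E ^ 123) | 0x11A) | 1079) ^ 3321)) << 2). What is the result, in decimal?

0xB7E = 101101111110
123 = 000001111011
→ ^ → 101100000101 = 2821
0x11A = 000100011010
→ | → 101100011111 = 2847
1079 = 010000110111
→ | → 111100111111 = 3903
3321 = 110011111001
→ ^ → 001111000110 = 966
→ << 2 (mod 2^12) → 111100011000 = 3864

3864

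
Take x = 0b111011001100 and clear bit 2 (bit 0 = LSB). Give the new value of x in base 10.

3784

x = 111011001100
bit 2 is currently 1; clear it via x & ~(1 << 2) = x & ~4
→ 111011001000 = 3784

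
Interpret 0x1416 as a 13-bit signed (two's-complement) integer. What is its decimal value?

-3050

pattern = 1010000010110 (MSB is 1 ⇒ negative)
Invert: 0101111101001, add 1 → 0101111101010 = 3050, so the value is -3050.
(Equivalently: 5142 - 2^13 = 5142 - 8192 = -3050.)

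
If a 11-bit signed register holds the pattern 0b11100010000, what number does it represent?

-240

pattern = 11100010000 (MSB is 1 ⇒ negative)
Invert: 00011101111, add 1 → 00011110000 = 240, so the value is -240.
(Equivalently: 1808 - 2^11 = 1808 - 2048 = -240.)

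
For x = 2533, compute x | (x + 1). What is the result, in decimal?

x = 100111100101 = 2533
x + 1 = 100111100110
OR    = 100111100111 = 2535
(x | (x + 1) sets the lowest cleared bit.)

2535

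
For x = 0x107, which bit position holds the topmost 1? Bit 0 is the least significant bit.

8

0x107 = 100000111
The topmost 1 is at position 8 (since 2^8 = 256 ≤ 263 < 512).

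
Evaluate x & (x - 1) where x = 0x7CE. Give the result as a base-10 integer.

x = 11111001110 = 1998
x - 1 = 11111001101
AND   = 11111001100 = 1996
(x & (x - 1) clears the lowest set bit of x.)

1996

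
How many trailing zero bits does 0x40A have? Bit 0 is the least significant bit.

0x40A = 10000001010
Trailing zeros: 1, so the lowest set bit is bit 1 (value 2).

1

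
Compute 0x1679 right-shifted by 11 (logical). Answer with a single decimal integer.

2

0x1679 = 1011001111001
shift right by 11 → 0000000000010 = 2
(equivalently, floor(5753 / 2048))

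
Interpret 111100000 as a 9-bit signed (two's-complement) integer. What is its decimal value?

-32

pattern = 111100000 (MSB is 1 ⇒ negative)
Invert: 000011111, add 1 → 000100000 = 32, so the value is -32.
(Equivalently: 480 - 2^9 = 480 - 512 = -32.)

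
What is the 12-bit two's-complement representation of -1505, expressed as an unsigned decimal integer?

2591

1505 in 12 bits: 010111100001
Invert: 101000011110
Add 1:  101000011111 = 2591
(Check: 2^12 - 1505 = 4096 - 1505 = 2591.)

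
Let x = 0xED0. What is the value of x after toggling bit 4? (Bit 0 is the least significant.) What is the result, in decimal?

3776

x = 111011010000
bit 4 is currently 1; toggle it via x ^ (1 << 4) = x ^ 16
→ 111011000000 = 3776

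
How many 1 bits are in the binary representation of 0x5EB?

0x5EB = 10111101011
Count the 1s: 1 + 1 + 1 + 1 + 1 + 1 + 1 + 1 = 8

8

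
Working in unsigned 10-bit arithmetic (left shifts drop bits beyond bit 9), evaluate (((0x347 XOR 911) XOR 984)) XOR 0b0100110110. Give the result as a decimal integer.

550

0x347 = 1101000111
911 = 1110001111
→ XOR → 0011001000 = 200
984 = 1111011000
→ XOR → 1100010000 = 784
0b0100110110 = 0100110110
→ XOR → 1000100110 = 550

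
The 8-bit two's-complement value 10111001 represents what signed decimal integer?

pattern = 10111001 (MSB is 1 ⇒ negative)
Invert: 01000110, add 1 → 01000111 = 71, so the value is -71.
(Equivalently: 185 - 2^8 = 185 - 256 = -71.)

-71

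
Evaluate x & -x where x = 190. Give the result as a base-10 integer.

2

x = 10111110 = 190
-x (two's complement) = …01000010
AND   = 00000010 = 2
(x & -x isolates the lowest set bit of x.)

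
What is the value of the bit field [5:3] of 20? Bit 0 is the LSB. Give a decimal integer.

v = 00010100
Shift right by 3: 00010
Mask low 3 bits: 010 = 2

2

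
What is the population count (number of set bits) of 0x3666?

0x3666 = 11011001100110
Count the 1s: 1 + 1 + 1 + 1 + 1 + 1 + 1 + 1 = 8

8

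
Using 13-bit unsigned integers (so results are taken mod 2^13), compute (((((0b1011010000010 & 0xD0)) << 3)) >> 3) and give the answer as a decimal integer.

128

0b1011010000010 = 1011010000010
0xD0 = 0000011010000
→ & → 0000010000000 = 128
→ << 3 (mod 2^13) → 0010000000000 = 1024
→ >> 3 → 0000010000000 = 128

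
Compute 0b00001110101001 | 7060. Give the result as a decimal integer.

a = 0001110101001
7060 = 1101110010100
 OR → 1101110111101 = 7101

7101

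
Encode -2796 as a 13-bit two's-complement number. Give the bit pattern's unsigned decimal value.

2796 in 13 bits: 0101011101100
Invert: 1010100010011
Add 1:  1010100010100 = 5396
(Check: 2^13 - 2796 = 8192 - 2796 = 5396.)

5396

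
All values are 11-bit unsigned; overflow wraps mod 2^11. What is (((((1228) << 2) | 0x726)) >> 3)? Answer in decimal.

1228 = 10011001100
→ << 2 (mod 2^11) → 01100110000 = 816
0x726 = 11100100110
→ | → 11100110110 = 1846
→ >> 3 → 00011100110 = 230

230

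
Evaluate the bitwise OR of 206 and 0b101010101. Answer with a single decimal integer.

206 = 011001110
b = 101010101
 OR → 111011111 = 479

479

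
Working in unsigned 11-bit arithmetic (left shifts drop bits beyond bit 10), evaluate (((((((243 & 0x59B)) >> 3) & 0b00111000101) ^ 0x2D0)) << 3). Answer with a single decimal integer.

1664

243 = 00011110011
0x59B = 10110011011
→ & → 00010010011 = 147
→ >> 3 → 00000010010 = 18
0b00111000101 = 00111000101
→ & → 00000000000 = 0
0x2D0 = 01011010000
→ ^ → 01011010000 = 720
→ << 3 (mod 2^11) → 11010000000 = 1664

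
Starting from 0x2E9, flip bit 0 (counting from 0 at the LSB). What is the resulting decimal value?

744

x = 001011101001
bit 0 is currently 1; toggle it via x ^ (1 << 0) = x ^ 1
→ 001011101000 = 744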